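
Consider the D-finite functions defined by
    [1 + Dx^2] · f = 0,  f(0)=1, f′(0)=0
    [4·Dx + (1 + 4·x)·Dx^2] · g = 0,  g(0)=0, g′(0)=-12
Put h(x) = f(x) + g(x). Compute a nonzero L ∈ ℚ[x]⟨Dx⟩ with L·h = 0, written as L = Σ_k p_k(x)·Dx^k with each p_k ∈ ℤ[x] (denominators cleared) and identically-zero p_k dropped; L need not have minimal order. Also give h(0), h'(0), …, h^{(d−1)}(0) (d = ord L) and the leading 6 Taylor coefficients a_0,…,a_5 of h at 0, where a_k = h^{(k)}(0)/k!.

L = (388 + 32·x + 64·x^2)·Dx + (33 + 140·x + 48·x^2 + 64·x^3)·Dx^2 + (388 + 32·x + 64·x^2)·Dx^3 + (33 + 140·x + 48·x^2 + 64·x^3)·Dx^4  (order 4).
h: a_k = 1, -12, 47/2, -64, 4609/24, -3072/5, …
ICs: h(0) = 1, h′(0) = -12, h′′(0) = 47, h′′′(0) = -384.

f: a_k = 1, 0, -1/2, 0, 1/24, 0, …
g: a_k = 0, -12, 24, -64, 192, -3072/5, …
h₀=f+g: left-lcm gives L₀, ord ≤ 4.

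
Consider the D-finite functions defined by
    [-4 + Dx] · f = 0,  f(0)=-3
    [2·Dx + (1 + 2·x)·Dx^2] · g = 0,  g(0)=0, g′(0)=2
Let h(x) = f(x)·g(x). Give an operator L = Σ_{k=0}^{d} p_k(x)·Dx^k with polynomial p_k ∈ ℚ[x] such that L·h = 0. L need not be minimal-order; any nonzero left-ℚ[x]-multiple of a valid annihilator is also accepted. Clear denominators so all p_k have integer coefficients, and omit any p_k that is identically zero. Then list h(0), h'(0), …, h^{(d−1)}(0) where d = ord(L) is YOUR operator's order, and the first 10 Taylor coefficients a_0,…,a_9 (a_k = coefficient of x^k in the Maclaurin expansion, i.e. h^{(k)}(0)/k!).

L = (8 + 32·x) + (-6 - 16·x)·Dx + (1 + 2·x)·Dx^2  (order 2).
h: a_k = 0, -6, -18, -32, -36, -176/5, -64/3, -2176/105, 32/15, -1408/63, …
ICs: h(0) = 0, h′(0) = -6.

f: a_k = -3, -12, -24, -32, -32, -128/5, -256/15, -1024/105, -512/105, -2048/945, …
g: a_k = 0, 2, -2, 8/3, -4, 32/5, -32/3, 128/7, -32, 512/9, …
h₀=f·g: eliminate ⇒ L₀, order ≤ 1·2.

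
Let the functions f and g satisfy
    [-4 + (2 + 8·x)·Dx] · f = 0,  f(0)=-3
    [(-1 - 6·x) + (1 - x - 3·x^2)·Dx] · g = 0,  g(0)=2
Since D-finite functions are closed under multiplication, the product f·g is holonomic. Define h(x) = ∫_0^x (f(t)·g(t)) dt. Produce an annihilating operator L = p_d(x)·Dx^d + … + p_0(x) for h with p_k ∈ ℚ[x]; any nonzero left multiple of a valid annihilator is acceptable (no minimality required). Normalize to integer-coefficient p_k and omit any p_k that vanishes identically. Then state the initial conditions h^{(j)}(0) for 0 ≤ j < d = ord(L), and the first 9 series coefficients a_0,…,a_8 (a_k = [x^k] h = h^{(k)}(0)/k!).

L = (3 + 8·x + 18·x^2)·Dx + (-1 - 3·x + 7·x^2 + 12·x^3)·Dx^2  (order 2).
h: a_k = 0, -6, -9, -8, -51/2, -114/5, -98, -426/7, -1887/4, …
ICs: h(0) = 0, h′(0) = -6.

f: a_k = -3, -6, 6, -12, 30, -84, 252, -792, 2574, …
g: a_k = 2, 2, 8, 14, 38, 80, 194, 434, 1016, …
f·g: L₀ = L_f ⊗_s L_g, ord ≤ 1·1.
h=∫₀ˣh₀: take L = L₀·Dx.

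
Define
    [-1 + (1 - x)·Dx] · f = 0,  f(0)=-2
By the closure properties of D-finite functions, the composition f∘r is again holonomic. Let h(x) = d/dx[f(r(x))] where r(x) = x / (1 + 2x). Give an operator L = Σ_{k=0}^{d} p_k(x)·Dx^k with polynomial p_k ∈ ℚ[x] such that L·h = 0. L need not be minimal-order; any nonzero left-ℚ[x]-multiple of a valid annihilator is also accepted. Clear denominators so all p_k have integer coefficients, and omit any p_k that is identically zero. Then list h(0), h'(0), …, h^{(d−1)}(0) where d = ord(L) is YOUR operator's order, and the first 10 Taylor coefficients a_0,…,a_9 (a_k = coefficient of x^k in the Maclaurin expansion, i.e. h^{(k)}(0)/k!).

f: a_k = -2, -2, -2, -2, -2, -2, -2, -2, -2, -2, …
Change of var in L_f (x↦r) gives L₀.
Differentiate: ansatz ord ≤ ord L₀ ⇒ L.
L = -4 + (-2 - 2·x)·Dx  (order 1).
h: a_k = -2, 4, -6, 8, -10, 12, -14, 16, -18, 20, …
ICs: h(0) = -2.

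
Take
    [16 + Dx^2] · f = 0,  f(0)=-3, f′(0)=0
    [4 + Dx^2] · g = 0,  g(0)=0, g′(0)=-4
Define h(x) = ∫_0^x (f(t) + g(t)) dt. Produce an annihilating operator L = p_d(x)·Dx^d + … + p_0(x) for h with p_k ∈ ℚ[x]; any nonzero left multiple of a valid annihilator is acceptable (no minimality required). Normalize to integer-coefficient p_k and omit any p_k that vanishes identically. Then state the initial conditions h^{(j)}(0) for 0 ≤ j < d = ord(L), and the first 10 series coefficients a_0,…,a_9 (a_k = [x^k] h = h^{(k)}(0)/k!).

L = 64·Dx + 20·Dx^3 + Dx^5  (order 5).
h: a_k = 0, -3, -2, 8, 2/3, -32/5, -4/45, 256/105, 2/315, -512/945, …
ICs: h(0) = 0, h′(0) = -3, h′′(0) = -4, h′′′(0) = 48, h′′′′(0) = 16.

f: a_k = -3, 0, 24, 0, -32, 0, 256/15, 0, -512/105, 0, …
g: a_k = 0, -4, 0, 8/3, 0, -8/15, 0, 16/315, 0, -8/2835, …
h₀=f+g: left-lcm gives L₀, ord ≤ 4.
∫: right-multiply L₀ by Dx.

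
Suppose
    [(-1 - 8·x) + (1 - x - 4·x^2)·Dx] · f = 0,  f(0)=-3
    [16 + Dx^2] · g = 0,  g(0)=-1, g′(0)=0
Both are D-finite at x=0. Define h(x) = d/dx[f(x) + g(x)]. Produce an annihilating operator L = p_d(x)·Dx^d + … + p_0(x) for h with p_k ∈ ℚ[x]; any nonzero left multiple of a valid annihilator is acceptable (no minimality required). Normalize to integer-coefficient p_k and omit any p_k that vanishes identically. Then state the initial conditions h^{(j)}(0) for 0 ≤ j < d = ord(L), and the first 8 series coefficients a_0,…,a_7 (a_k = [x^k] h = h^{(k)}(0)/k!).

f: a_k = -3, -3, -15, -27, -87, -195, -543, -1323, …
g: a_k = -1, 0, 8, 0, -32/3, 0, 256/45, 0, …
h₀=f+g: left-lcm gives L₀, ord ≤ 3.
Derive L from L₀ (diff closure).
L = (6848 + 35072·x + 150784·x^2 + 87040·x^3 + 204800·x^4 + 147456·x^5 + 196608·x^6) + (-560 - 4048·x + 5184·x^2 + 13952·x^3 + 2560·x^4 + 18432·x^5 + 57344·x^6 + 65536·x^7)·Dx + (428 + 2192·x + 9424·x^2 + 5440·x^3 + 12800·x^4 + 9216·x^5 + 12288·x^6)·Dx^2 + (-35 - 253·x + 324·x^2 + 872·x^3 + 160·x^4 + 1152·x^5 + 3584·x^6 + 4096·x^7)·Dx^3  (order 3).
h: a_k = -3, -14, -81, -1172/3, -975, -48358/15, -9261, -8811496/315, …
ICs: h(0) = -3, h′(0) = -14, h′′(0) = -162.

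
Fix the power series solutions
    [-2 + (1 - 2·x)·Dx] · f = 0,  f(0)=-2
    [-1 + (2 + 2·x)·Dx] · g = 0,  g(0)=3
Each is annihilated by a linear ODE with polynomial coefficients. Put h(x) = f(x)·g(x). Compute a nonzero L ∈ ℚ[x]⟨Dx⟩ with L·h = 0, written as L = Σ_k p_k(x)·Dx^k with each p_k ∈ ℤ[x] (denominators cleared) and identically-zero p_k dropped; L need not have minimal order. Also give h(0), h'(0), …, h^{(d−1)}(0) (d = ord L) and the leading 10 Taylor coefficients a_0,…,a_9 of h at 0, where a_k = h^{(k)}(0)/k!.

L = (5 + 2·x) + (-2 + 2·x + 4·x^2)·Dx  (order 1).
h: a_k = -6, -15, -117/4, -471/8, -7521/64, -30105/128, -240777/512, -963207/1024, -30821337/16384, -123287493/32768, …
ICs: h(0) = -6.

f: a_k = -2, -4, -8, -16, -32, -64, -128, -256, -512, -1024, …
g: a_k = 3, 3/2, -3/8, 3/16, -15/128, 21/256, -63/1024, 99/2048, -1287/32768, 2145/65536, …
Product ⇒ symmetric product L₀, ord ≤ 1.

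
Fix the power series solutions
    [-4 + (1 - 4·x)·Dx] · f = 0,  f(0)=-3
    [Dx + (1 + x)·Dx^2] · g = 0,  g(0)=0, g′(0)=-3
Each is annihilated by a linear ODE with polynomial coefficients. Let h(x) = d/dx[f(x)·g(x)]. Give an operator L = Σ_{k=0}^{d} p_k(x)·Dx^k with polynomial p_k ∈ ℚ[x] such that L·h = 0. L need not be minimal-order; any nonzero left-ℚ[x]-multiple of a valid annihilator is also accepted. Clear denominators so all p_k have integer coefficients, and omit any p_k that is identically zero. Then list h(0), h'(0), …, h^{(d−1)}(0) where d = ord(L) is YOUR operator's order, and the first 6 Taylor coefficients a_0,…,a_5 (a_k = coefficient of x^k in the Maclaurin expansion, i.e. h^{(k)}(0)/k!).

L = 16 + (10 + 20·x)·Dx + (-1 + 3·x + 4·x^2)·Dx^2  (order 2).
h: a_k = 9, 63, 387, 2055, 10284, 246771/5, …
ICs: h(0) = 9, h′(0) = 63.

f: a_k = -3, -12, -48, -192, -768, -3072, …
g: a_k = 0, -3, 3/2, -1, 3/4, -3/5, …
f·g: L₀ = L_f ⊗_s L_g, ord ≤ 1·2.
Differentiate: ansatz ord ≤ ord L₀ ⇒ L.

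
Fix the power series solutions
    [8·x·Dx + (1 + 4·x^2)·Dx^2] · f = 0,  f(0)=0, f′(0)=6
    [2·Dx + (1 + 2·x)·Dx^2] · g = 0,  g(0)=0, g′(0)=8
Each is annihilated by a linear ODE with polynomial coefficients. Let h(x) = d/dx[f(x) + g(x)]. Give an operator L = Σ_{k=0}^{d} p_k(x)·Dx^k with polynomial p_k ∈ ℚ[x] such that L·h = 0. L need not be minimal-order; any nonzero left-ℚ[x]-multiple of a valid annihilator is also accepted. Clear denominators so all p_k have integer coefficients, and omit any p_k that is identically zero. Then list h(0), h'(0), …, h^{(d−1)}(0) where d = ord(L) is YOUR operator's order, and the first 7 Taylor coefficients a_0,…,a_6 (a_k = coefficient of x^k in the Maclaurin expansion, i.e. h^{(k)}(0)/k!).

L = (-8 - 48·x + 96·x^2 + 64·x^3) + (-8 - 16·x + 192·x^3 + 128·x^4)·Dx + (-1 + 2·x + 8·x^2 + 16·x^3 + 48·x^4 + 32·x^5)·Dx^2  (order 2).
h: a_k = 14, -16, 8, -64, 224, -256, 128, …
ICs: h(0) = 14, h′(0) = -16.

f: a_k = 0, 6, 0, -8, 0, 96/5, 0, …
g: a_k = 0, 8, -8, 32/3, -16, 128/5, -128/3, …
Sum ⇒ L₀ = lclm(L_f,L_g) in ℚ(x)⟨Dx⟩.
h₀' ⇒ L via d/dx closure of L₀.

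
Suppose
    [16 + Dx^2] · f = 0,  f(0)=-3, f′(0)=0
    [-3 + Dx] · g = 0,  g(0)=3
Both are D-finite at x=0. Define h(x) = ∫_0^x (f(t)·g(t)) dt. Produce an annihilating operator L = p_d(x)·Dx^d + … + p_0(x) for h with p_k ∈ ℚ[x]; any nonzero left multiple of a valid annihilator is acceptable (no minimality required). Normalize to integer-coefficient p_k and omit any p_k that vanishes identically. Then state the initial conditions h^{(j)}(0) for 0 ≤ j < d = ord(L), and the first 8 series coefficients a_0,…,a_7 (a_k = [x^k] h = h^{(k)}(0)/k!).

f: a_k = -3, 0, 24, 0, -32, 0, 256/15, 0, …
g: a_k = 3, 9, 27/2, 27/2, 81/8, 243/40, 243/80, 729/560, …
Product ⇒ symmetric product L₀, ord ≤ 2.
Integrate: L := L₀·Dx.
L = 25·Dx - 6·Dx^2 + Dx^3  (order 3).
h: a_k = 0, -9, -27/2, 21/2, 351/8, 1581/40, 237/80, -1679/80, …
ICs: h(0) = 0, h′(0) = -9, h′′(0) = -27.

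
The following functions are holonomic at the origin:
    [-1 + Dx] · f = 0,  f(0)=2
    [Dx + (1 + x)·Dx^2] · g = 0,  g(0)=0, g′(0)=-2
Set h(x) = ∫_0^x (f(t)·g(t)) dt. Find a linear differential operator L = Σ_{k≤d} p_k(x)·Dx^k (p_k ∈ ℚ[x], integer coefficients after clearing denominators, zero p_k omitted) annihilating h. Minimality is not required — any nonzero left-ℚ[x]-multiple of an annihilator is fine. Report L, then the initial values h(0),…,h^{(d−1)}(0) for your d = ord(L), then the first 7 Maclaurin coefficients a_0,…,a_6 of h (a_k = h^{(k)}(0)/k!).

L = x·Dx + (-1 - 2·x)·Dx^2 + (1 + x)·Dx^3  (order 3).
h: a_k = 0, 0, -2, -2/3, -1/3, 0, -1/20, …
ICs: h(0) = 0, h′(0) = 0, h′′(0) = -4.

f: a_k = 2, 2, 1, 1/3, 1/12, 1/60, 1/360, …
g: a_k = 0, -2, 1, -2/3, 1/2, -2/5, 1/3, …
Product ⇒ symmetric product L₀, ord ≤ 2.
h=∫h₀ ⇒ L = L₀·Dx.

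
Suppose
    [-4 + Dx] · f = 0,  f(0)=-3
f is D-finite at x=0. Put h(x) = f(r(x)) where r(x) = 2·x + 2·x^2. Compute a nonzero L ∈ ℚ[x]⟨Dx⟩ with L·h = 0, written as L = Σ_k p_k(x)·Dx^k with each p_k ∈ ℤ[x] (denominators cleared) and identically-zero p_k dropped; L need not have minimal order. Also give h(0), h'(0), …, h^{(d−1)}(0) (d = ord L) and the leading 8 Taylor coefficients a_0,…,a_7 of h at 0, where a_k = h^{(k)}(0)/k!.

L = (-8 - 16·x) + Dx  (order 1).
h: a_k = -3, -24, -120, -448, -1376, -18176/5, -127744/15, -378880/21, …
ICs: h(0) = -3.

f: a_k = -3, -12, -24, -32, -32, -128/5, -256/15, -1024/105, …
Change of var in L_f (x↦r) gives L₀.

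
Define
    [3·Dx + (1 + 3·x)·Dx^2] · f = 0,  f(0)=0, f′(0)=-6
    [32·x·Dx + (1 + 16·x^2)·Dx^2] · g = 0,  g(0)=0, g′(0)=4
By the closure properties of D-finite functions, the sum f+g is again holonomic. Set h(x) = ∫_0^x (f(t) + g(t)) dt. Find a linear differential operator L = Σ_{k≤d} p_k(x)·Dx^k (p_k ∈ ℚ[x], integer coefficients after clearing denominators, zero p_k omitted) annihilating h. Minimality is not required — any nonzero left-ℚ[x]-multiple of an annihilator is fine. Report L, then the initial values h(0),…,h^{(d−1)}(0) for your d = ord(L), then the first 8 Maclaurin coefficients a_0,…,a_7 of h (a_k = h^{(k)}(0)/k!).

L = (-96 - 864·x + 4608·x^2 + 4608·x^3)·Dx^2 + (-50 - 192·x + 672·x^2 + 9216·x^3 + 9216·x^4)·Dx^3 + (-3 + 23·x + 96·x^2 + 512·x^3 + 2304·x^4 + 2304·x^5)·Dx^4  (order 4).
h: a_k = 0, 0, -1, 3, -59/6, 81/10, 269/15, 243/7, …
ICs: h(0) = 0, h′(0) = 0, h′′(0) = -2, h′′′(0) = 18.

f: a_k = 0, -6, 9, -18, 81/2, -486/5, 243, -4374/7, …
g: a_k = 0, 4, 0, -64/3, 0, 1024/5, 0, -16384/7, …
h₀=f+g: left-lcm gives L₀, ord ≤ 4.
∫: right-multiply L₀ by Dx.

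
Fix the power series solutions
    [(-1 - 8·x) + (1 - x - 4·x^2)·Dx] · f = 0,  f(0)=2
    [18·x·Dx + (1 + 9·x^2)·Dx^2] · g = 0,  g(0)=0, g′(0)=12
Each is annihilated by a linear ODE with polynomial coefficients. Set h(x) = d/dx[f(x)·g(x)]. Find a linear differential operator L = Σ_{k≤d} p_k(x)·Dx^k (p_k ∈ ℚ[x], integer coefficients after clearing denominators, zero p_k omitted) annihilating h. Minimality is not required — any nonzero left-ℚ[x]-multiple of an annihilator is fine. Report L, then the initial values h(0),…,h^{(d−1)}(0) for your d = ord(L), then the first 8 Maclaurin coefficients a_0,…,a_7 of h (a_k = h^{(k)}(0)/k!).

f: a_k = 2, 2, 10, 18, 58, 130, 362, 882, …
g: a_k = 0, 12, 0, -36, 0, 972/5, 0, -8748/7, …
f·g: L₀ = L_f ⊗_s L_g, ord ≤ 1·2.
h=h₀': d/dx-closure on L₀ ⇒ L.
L = (6 + 5022·x^2 + 7776·x^3 + 46656·x^4) + (21 + 186·x + 297·x^2 + 1710·x^3 + 7776·x^4 + 31104·x^5)·Dx + (-4 - 5·x - 119·x^2 + 99·x^3 - 315·x^4 + 1296·x^5 + 3888·x^6)·Dx^2  (order 2).
h: a_k = 24, 48, 144, 576, 3624, 39024/5, 11904, 1933056/35, …
ICs: h(0) = 24, h′(0) = 48.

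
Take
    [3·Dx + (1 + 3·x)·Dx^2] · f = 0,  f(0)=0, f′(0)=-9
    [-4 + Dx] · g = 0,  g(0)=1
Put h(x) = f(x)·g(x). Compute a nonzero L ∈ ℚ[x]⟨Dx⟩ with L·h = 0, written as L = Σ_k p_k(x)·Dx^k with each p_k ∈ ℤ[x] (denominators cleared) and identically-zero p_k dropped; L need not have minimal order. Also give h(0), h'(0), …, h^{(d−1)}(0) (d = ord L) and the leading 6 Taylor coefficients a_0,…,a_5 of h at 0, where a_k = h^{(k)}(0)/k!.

f: a_k = 0, -9, 27/2, -27, 243/4, -729/5, …
g: a_k = 1, 4, 8, 32/3, 32/3, 128/15, …
Sym-product of L_f,L_g gives L₀ (≤ ord 2).
L = (4 + 48·x) + (-5 - 24·x)·Dx + (1 + 3·x)·Dx^2  (order 2).
h: a_k = 0, -9, -45/2, -45, -141/4, -354/5, …
ICs: h(0) = 0, h′(0) = -9.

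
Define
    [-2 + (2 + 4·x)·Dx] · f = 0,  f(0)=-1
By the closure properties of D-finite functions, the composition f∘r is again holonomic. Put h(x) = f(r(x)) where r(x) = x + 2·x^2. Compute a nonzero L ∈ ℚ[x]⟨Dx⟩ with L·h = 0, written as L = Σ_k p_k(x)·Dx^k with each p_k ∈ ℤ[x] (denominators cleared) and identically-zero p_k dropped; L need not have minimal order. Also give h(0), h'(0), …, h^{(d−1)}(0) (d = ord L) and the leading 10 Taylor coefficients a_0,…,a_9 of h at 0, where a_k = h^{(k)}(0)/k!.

f: a_k = -1, -1, 1/2, -1/2, 5/8, -7/8, 21/16, -33/16, 429/128, -715/128, …
h₀=f(r): pull back L_f along r ⇒ L₀.
L = (-1 - 4·x) + (1 + 2·x + 4·x^2)·Dx  (order 1).
h: a_k = -1, -1, -3/2, 3/2, -3/8, -15/8, 57/16, -21/16, -867/128, 1893/128, …
ICs: h(0) = -1.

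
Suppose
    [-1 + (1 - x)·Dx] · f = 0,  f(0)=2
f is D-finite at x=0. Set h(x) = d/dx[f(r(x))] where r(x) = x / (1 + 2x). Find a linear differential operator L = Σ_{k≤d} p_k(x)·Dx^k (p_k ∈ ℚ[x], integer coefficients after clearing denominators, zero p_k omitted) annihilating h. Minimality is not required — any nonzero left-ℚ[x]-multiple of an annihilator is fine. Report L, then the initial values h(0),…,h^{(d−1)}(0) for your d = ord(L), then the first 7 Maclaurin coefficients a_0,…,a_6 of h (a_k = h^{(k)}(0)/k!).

L = -4 + (-2 - 2·x)·Dx  (order 1).
h: a_k = 2, -4, 6, -8, 10, -12, 14, …
ICs: h(0) = 2.

f: a_k = 2, 2, 2, 2, 2, 2, 2, …
f∘r: x↦r, Dx↦Dx/r' in L_f ⇒ L₀.
Derive L from L₀ (diff closure).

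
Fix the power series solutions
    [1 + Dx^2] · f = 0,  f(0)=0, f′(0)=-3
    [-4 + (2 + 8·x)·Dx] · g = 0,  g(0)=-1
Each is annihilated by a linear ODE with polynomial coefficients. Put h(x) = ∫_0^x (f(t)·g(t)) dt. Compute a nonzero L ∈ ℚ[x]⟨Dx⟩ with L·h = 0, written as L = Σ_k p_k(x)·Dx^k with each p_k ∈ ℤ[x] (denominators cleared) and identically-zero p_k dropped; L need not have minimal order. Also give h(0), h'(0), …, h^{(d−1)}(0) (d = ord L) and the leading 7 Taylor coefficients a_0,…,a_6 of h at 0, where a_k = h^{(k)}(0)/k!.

f: a_k = 0, -3, 0, 1/2, 0, -1/40, 0, …
g: a_k = -1, -2, 2, -4, 10, -28, 84, …
h₀=f·g: eliminate ⇒ L₀, order ≤ 2·1.
∫: right-multiply L₀ by Dx.
L = (13 + 8·x + 16·x^2)·Dx + (-4 - 16·x)·Dx^2 + (1 + 8·x + 16·x^2)·Dx^3  (order 3).
h: a_k = 0, 0, 3/2, 2, -13/8, 11/5, -1159/240, …
ICs: h(0) = 0, h′(0) = 0, h′′(0) = 3.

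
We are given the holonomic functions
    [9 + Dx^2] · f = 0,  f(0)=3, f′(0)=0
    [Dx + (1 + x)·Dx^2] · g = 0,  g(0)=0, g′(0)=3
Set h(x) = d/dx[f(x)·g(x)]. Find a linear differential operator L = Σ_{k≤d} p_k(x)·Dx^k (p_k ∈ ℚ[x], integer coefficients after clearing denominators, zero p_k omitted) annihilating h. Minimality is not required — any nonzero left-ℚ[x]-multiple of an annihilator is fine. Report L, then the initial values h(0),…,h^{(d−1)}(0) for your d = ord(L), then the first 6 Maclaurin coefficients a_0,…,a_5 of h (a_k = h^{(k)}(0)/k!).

L = (13743 + 107892·x + 319302·x^2 + 475308·x^3 + 381267·x^4 + 157464·x^5 + 26244·x^6) + (4104 + 24192·x + 53460·x^2 + 56700·x^3 + 29160·x^4 + 5832·x^5)·Dx + (4020 + 27828·x + 76770·x^2 + 109512·x^3 + 85698·x^4 + 34992·x^5 + 5832·x^6)·Dx^2 + (456 + 2688·x + 5940·x^2 + 6300·x^3 + 3240·x^4 + 648·x^5)·Dx^3 + (277 + 1760·x + 4588·x^2 + 6300·x^3 + 4815·x^4 + 1944·x^5 + 324·x^6)·Dx^4  (order 4).
h: a_k = 9, -9, -225/2, 72, 747/8, -315/8, …
ICs: h(0) = 9, h′(0) = -9, h′′(0) = -225, h′′′(0) = 432.

f: a_k = 3, 0, -27/2, 0, 81/8, 0, …
g: a_k = 0, 3, -3/2, 1, -3/4, 3/5, …
L₀ := L_f ⊗_s L_g (sym. prod.), ord ≤ 4.
Derive L from L₀ (diff closure).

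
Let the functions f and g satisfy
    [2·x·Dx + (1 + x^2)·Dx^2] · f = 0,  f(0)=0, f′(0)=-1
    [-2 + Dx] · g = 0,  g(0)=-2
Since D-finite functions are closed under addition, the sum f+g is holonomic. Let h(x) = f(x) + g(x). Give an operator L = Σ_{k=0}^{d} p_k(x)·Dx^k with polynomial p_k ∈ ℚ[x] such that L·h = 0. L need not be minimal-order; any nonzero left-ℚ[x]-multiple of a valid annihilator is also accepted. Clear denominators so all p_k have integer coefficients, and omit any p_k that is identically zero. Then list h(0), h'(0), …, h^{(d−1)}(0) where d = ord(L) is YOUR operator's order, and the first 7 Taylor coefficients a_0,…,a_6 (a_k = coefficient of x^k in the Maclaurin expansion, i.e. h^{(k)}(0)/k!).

f: a_k = 0, -1, 0, 1/3, 0, -1/5, 0, …
g: a_k = -2, -4, -4, -8/3, -4/3, -8/15, -8/45, …
f+g: L₀ = lclm(L_f,L_g), ord ≤ 2+1.
L = (2 - 4·x - 6·x^2 - 4·x^3)·Dx + (-3 - x^2 - 2·x^4)·Dx^2 + (1 + x + 2·x^2 + x^3 + x^4)·Dx^3  (order 3).
h: a_k = -2, -5, -4, -7/3, -4/3, -11/15, -8/45, …
ICs: h(0) = -2, h′(0) = -5, h′′(0) = -8.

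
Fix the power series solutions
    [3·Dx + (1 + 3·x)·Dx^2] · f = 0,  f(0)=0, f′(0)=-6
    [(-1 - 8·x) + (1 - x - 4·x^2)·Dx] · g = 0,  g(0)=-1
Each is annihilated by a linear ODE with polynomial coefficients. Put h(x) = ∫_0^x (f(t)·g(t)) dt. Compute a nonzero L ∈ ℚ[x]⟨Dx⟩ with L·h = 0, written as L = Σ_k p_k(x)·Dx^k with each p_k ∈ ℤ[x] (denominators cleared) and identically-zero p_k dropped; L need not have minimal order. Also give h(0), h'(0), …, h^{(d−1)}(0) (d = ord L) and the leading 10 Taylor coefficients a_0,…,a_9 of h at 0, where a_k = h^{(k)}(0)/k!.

f: a_k = 0, -6, 9, -18, 81/2, -486/5, 243, -4374/7, 6561/4, -4374, …
g: a_k = -1, -1, -5, -9, -29, -65, -181, -441, -1165, -2929, …
f·g: L₀ = L_f ⊗_s L_g, ord ≤ 2·1.
∫: right-multiply L₀ by Dx.
L = (11 + 48·x)·Dx + (-1 + 25·x + 60·x^2)·Dx^2 + (-1 - 2·x + 7·x^2 + 12·x^3)·Dx^3  (order 3).
h: a_k = 0, 0, 3, -1, 39/4, -27/10, 799/20, -573/70, 21369/112, -5337/140, …
ICs: h(0) = 0, h′(0) = 0, h′′(0) = 6.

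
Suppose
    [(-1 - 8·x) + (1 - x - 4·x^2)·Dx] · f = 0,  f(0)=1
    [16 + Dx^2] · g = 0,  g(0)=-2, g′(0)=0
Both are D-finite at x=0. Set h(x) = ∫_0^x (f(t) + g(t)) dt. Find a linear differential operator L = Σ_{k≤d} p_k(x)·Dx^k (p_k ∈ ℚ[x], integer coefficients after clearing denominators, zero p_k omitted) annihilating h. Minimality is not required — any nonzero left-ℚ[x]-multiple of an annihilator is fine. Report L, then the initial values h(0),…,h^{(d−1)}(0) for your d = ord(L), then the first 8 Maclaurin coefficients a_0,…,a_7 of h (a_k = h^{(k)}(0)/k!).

L = (560 + 4608·x + 1664·x^2 + 6144·x^3 + 10240·x^4 + 16384·x^5)·Dx + (-208 + 272·x + 896·x^2 - 1408·x^3 - 1536·x^4 + 6144·x^5 + 8192·x^6)·Dx^2 + (35 + 288·x + 104·x^2 + 384·x^3 + 640·x^4 + 1024·x^5)·Dx^3 + (-13 + 17·x + 56·x^2 - 88·x^3 - 96·x^4 + 384·x^5 + 512·x^6)·Dx^4  (order 4).
h: a_k = 0, -1, 1/2, 7, 9/4, 23/15, 65/6, 8657/315, …
ICs: h(0) = 0, h′(0) = -1, h′′(0) = 1, h′′′(0) = 42.

f: a_k = 1, 1, 5, 9, 29, 65, 181, 441, …
g: a_k = -2, 0, 16, 0, -64/3, 0, 512/45, 0, …
Weyl lclm of L_f,L_g ⇒ L₀ (ord ≤ 3).
h=∫h₀ ⇒ L = L₀·Dx.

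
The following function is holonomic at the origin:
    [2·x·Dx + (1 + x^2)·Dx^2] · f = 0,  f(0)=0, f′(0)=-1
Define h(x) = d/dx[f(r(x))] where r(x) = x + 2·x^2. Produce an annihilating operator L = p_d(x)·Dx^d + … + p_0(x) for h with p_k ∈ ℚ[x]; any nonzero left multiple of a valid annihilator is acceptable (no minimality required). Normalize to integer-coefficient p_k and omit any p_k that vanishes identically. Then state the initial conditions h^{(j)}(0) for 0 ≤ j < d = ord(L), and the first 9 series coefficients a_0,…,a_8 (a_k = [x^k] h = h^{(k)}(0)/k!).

L = (-4 + 2·x + 16·x^2 + 48·x^3 + 48·x^4) + (1 + 4·x + x^2 + 8·x^3 + 20·x^4 + 16·x^5)·Dx  (order 1).
h: a_k = -1, -4, 1, 8, 19, 4, -55, -112, -37, …
ICs: h(0) = -1.

f: a_k = 0, -1, 0, 1/3, 0, -1/5, 0, 1/7, 0, …
L₀ from L_f via x↦r, Dx↦r'^{-1}Dx.
Differentiate: ansatz ord ≤ ord L₀ ⇒ L.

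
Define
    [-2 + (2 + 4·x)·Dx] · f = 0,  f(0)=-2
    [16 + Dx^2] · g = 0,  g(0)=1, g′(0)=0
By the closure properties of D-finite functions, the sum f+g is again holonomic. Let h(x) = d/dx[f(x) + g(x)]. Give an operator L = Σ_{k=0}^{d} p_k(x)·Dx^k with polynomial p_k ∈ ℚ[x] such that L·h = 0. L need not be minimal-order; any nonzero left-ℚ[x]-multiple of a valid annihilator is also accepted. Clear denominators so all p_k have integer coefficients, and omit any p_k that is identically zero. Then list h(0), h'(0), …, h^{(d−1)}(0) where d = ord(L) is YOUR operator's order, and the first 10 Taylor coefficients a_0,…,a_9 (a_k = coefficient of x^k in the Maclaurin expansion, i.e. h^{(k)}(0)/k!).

L = (-496 - 1024·x - 1024·x^2) + (-304 - 1632·x - 3072·x^2 - 2048·x^3)·Dx + (-31 - 64·x - 64·x^2)·Dx^2 + (-19 - 102·x - 192·x^2 - 128·x^3)·Dx^3  (order 3).
h: a_k = -2, -14, -3, 143/3, -35/4, -1103/60, -231/8, 167903/2520, -6435/64, 33935137/181440, …
ICs: h(0) = -2, h′(0) = -14, h′′(0) = -6.

f: a_k = -2, -2, 1, -1, 5/4, -7/4, 21/8, -33/8, 429/64, -715/64, …
g: a_k = 1, 0, -8, 0, 32/3, 0, -256/45, 0, 512/315, 0, …
h₀=f+g: left-lcm gives L₀, ord ≤ 3.
h₀' ⇒ L via d/dx closure of L₀.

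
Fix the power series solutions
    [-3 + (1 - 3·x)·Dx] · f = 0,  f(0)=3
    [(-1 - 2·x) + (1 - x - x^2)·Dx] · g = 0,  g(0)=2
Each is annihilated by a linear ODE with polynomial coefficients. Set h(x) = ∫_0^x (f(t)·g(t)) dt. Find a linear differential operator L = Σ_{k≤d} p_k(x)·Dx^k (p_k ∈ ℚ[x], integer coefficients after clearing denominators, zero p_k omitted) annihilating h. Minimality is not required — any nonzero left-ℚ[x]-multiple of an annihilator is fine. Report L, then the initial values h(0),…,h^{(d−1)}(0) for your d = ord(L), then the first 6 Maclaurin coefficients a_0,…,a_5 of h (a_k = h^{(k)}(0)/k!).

f: a_k = 3, 9, 27, 81, 243, 729, …
g: a_k = 2, 2, 4, 6, 10, 16, …
L₀ := L_f ⊗_s L_g (sym. prod.), ord ≤ 1.
h=∫₀ˣh₀: take L = L₀·Dx.
L = (-4 + 4·x + 9·x^2)·Dx + (1 - 4·x + 2·x^2 + 3·x^3)·Dx^2  (order 2).
h: a_k = 0, 6, 12, 28, 135/2, 168, …
ICs: h(0) = 0, h′(0) = 6.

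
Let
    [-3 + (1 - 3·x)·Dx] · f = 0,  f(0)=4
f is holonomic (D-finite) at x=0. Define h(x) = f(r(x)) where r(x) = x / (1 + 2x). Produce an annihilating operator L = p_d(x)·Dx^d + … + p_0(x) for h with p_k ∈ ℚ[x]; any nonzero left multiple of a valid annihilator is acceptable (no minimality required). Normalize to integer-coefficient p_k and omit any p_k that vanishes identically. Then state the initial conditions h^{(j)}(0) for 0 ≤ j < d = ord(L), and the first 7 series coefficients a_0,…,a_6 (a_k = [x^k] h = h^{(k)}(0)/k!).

L = 3 + (-1 - x + 2·x^2)·Dx  (order 1).
h: a_k = 4, 12, 12, 12, 12, 12, 12, …
ICs: h(0) = 4.

f: a_k = 4, 12, 36, 108, 324, 972, 2916, …
h₀=f(r): pull back L_f along r ⇒ L₀.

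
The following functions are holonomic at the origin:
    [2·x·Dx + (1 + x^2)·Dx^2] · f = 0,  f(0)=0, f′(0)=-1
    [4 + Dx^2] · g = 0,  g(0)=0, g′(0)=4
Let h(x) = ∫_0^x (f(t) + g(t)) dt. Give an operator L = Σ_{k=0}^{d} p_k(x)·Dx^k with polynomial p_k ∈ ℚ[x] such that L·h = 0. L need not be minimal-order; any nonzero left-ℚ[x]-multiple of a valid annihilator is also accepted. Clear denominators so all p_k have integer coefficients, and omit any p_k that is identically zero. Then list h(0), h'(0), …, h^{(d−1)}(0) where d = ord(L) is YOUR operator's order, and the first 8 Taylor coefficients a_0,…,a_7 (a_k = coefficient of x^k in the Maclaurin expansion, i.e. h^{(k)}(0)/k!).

f: a_k = 0, -1, 0, 1/3, 0, -1/5, 0, 1/7, …
g: a_k = 0, 4, 0, -8/3, 0, 8/15, 0, -16/315, …
f+g: L₀ = lclm(L_f,L_g), ord ≤ 2+2.
Integrate: L := L₀·Dx.
L = (-32·x + 80·x^3 + 16·x^5)·Dx^2 + (4 + 32·x^2 + 36·x^4 + 8·x^6)·Dx^3 + (-8·x + 20·x^3 + 4·x^5)·Dx^4 + (1 + 8·x^2 + 9·x^4 + 2·x^6)·Dx^5  (order 5).
h: a_k = 0, 0, 3/2, 0, -7/12, 0, 1/18, 0, …
ICs: h(0) = 0, h′(0) = 0, h′′(0) = 3, h′′′(0) = 0, h′′′′(0) = -14.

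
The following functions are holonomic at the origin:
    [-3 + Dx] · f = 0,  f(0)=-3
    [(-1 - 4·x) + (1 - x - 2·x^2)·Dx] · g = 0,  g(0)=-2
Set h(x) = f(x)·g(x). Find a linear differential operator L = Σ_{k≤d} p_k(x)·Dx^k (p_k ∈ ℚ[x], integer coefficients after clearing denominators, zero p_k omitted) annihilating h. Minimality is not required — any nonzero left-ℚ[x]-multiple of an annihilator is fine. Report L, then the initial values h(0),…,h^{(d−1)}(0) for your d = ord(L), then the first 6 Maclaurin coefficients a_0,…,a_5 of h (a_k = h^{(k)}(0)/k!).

f: a_k = -3, -9, -27/2, -27/2, -81/8, -243/40, …
g: a_k = -2, -2, -6, -10, -22, -42, …
L₀ := L_f ⊗_s L_g (sym. prod.), ord ≤ 1.
L = (4 + x - 6·x^2) + (-1 + x + 2·x^2)·Dx  (order 1).
h: a_k = 6, 24, 63, 138, 1137/4, 2862/5, …
ICs: h(0) = 6.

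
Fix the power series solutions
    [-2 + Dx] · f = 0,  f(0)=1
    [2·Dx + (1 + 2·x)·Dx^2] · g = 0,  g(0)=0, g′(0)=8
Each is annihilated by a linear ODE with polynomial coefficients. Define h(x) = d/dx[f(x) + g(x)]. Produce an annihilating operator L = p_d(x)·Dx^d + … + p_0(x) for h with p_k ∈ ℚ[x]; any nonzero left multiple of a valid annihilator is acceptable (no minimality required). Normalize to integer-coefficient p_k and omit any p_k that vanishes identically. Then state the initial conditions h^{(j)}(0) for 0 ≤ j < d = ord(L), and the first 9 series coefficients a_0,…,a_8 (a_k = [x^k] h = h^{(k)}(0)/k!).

L = (-6 - 4·x) + (1 - 4·x - 4·x^2)·Dx + (1 + 3·x + 2·x^2)·Dx^2  (order 2).
h: a_k = 10, -12, 36, -184/3, 388/3, -3832/15, 23048/45, -322544/315, 645124/315, …
ICs: h(0) = 10, h′(0) = -12.

f: a_k = 1, 2, 2, 4/3, 2/3, 4/15, 4/45, 8/315, 2/315, …
g: a_k = 0, 8, -8, 32/3, -16, 128/5, -128/3, 512/7, -128, …
Sum ⇒ L₀ = lclm(L_f,L_g) in ℚ(x)⟨Dx⟩.
Differentiate: ansatz ord ≤ ord L₀ ⇒ L.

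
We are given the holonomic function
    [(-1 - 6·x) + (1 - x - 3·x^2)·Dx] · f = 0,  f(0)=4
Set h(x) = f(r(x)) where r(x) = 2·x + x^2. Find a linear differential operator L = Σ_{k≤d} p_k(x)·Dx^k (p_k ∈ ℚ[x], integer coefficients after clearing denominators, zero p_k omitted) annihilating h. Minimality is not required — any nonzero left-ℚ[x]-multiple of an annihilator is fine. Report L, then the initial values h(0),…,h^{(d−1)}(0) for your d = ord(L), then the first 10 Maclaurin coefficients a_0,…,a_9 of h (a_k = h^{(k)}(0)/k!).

L = (2 + 26·x + 36·x^2 + 12·x^3) + (-1 + 2·x + 13·x^2 + 12·x^3 + 3·x^4)·Dx  (order 1).
h: a_k = 4, 8, 68, 288, 1568, 7720, 39484, 199008, 1008652, 5101376, …
ICs: h(0) = 4.

f: a_k = 4, 4, 16, 28, 76, 160, 388, 868, 2032, 4636, …
f∘r: x↦r, Dx↦Dx/r' in L_f ⇒ L₀.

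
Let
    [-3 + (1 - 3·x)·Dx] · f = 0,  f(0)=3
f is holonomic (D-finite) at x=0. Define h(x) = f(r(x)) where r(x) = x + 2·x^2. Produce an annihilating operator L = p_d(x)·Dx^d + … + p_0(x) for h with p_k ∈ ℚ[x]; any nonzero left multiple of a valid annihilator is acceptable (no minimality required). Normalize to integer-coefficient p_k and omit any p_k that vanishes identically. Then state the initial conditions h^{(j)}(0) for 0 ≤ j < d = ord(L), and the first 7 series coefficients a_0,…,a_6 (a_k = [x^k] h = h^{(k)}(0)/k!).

f: a_k = 3, 9, 27, 81, 243, 729, 2187, …
Change of var in L_f (x↦r) gives L₀.
L = (3 + 12·x) + (-1 + 3·x + 6·x^2)·Dx  (order 1).
h: a_k = 3, 9, 45, 189, 837, 3645, 15957, …
ICs: h(0) = 3.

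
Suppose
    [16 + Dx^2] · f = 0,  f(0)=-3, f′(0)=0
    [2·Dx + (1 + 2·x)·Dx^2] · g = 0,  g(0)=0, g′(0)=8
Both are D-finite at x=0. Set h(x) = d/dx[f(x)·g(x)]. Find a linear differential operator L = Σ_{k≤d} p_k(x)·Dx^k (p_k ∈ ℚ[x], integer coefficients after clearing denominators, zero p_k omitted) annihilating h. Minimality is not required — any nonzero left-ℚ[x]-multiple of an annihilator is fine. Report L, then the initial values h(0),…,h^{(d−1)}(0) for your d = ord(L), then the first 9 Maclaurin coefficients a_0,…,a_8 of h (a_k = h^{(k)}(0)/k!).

f: a_k = -3, 0, 24, 0, -32, 0, 256/15, 0, -512/105, …
g: a_k = 0, 8, -8, 32/3, -16, 128/5, -128/3, 512/7, -128, …
Sym-product of L_f,L_g gives L₀ (≤ ord 4).
h=h₀': d/dx-closure on L₀ ⇒ L.
L = (-896 + 28672·x + 282624·x^2 + 1032192·x^3 + 1826816·x^4 + 1572864·x^5 + 524288·x^6) + (576 + 12416·x + 66560·x^2 + 153600·x^3 + 163840·x^4 + 65536·x^5)·Dx + (280 + 6592·x + 44480·x^2 + 141312·x^3 + 234496·x^4 + 196608·x^5 + 65536·x^6)·Dx^2 + (36 + 776·x + 4160·x^2 + 9600·x^3 + 10240·x^4 + 4096·x^5)·Dx^3 + (21 + 300·x + 1676·x^2 + 4800·x^3 + 7520·x^4 + 6144·x^5 + 2048·x^6)·Dx^4  (order 4).
h: a_k = -24, 48, 480, -576, -384, 0, 6656/5, -31744/15, 124928/35, …
ICs: h(0) = -24, h′(0) = 48, h′′(0) = 960, h′′′(0) = -3456.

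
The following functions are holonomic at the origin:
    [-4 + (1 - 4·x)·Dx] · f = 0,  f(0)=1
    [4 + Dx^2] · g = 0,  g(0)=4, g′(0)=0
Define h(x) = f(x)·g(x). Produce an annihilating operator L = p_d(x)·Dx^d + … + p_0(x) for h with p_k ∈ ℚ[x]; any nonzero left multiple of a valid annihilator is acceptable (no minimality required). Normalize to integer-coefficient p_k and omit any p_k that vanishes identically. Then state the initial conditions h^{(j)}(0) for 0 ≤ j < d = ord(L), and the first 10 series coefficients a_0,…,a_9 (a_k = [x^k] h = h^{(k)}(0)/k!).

f: a_k = 1, 4, 16, 64, 256, 1024, 4096, 16384, 65536, 262144, …
g: a_k = 4, 0, -8, 0, 8/3, 0, -16/45, 0, 8/315, 0, …
h₀=f·g: eliminate ⇒ L₀, order ≤ 1·2.
L = (-4 + 16·x) + 8·Dx + (-1 + 4·x)·Dx^2  (order 2).
h: a_k = 4, 16, 56, 224, 2696/3, 10784/3, 647024/45, 2588096/45, 72466696/315, 289866784/315, …
ICs: h(0) = 4, h′(0) = 16.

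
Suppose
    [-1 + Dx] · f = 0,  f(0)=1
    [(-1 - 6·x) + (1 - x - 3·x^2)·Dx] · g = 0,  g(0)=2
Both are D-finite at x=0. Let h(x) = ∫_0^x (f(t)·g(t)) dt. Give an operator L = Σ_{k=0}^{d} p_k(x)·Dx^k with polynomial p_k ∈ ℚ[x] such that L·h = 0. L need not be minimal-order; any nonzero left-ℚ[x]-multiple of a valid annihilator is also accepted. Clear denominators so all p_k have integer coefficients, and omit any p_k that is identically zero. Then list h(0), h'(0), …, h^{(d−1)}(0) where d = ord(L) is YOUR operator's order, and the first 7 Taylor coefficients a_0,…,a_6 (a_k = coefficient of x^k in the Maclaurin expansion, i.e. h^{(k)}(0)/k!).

f: a_k = 1, 1, 1/2, 1/6, 1/24, 1/120, 1/720, …
g: a_k = 2, 2, 8, 14, 38, 80, 194, …
L₀ := L_f ⊗_s L_g (sym. prod.), ord ≤ 1.
∫: right-multiply L₀ by Dx.
L = (2 + 5·x - 3·x^2)·Dx + (-1 + x + 3·x^2)·Dx^2  (order 2).
h: a_k = 0, 2, 2, 11/3, 35/6, 677/60, 3793/180, …
ICs: h(0) = 0, h′(0) = 2.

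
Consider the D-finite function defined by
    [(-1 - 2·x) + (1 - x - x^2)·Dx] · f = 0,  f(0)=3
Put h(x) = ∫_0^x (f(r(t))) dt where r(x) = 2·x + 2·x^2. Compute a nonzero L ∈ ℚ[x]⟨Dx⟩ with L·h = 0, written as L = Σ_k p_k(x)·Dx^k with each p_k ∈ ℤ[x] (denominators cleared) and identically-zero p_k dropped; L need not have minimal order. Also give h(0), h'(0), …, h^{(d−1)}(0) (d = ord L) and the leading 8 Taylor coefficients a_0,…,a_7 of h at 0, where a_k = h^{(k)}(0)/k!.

f: a_k = 3, 3, 6, 9, 15, 24, 39, 63, …
h₀=f(r): pull back L_f along r ⇒ L₀.
h=∫h₀ ⇒ L = L₀·Dx.
L = (2 + 12·x + 24·x^2 + 16·x^3)·Dx + (-1 + 2·x + 6·x^2 + 8·x^3 + 4·x^4)·Dx^2  (order 2).
h: a_k = 0, 3, 3, 10, 30, 96, 324, 7848/7, …
ICs: h(0) = 0, h′(0) = 3.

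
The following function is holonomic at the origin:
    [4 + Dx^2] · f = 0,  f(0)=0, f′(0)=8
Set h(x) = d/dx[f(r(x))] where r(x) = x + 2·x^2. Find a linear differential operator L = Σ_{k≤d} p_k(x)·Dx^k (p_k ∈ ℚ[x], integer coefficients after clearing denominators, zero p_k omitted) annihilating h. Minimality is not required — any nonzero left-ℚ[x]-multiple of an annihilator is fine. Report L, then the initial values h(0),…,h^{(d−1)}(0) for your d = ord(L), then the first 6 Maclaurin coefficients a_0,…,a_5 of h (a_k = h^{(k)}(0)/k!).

f: a_k = 0, 8, 0, -16/3, 0, 16/15, …
h₀=f(r): pull back L_f along r ⇒ L₀.
Differentiate: ansatz ord ≤ ord L₀ ⇒ L.
L = (52 + 64·x + 384·x^2 + 1024·x^3 + 1024·x^4) + (-12 - 48·x)·Dx + (1 + 8·x + 16·x^2)·Dx^2  (order 2).
h: a_k = 8, 32, -16, -128, -944/3, -192, …
ICs: h(0) = 8, h′(0) = 32.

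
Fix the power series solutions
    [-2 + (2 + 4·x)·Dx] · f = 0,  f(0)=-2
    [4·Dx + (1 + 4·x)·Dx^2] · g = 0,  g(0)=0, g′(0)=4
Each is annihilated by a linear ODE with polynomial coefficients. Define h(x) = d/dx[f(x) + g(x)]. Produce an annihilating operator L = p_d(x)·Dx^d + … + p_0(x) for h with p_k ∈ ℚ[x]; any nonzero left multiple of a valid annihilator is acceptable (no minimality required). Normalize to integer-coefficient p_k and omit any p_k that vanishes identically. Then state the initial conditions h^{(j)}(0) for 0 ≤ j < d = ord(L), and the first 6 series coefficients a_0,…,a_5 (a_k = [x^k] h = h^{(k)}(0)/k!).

f: a_k = -2, -2, 1, -1, 5/4, -7/4, …
g: a_k = 0, 4, -8, 64/3, -64, 1024/5, …
Weyl lclm of L_f,L_g ⇒ L₀ (ord ≤ 3).
Differentiate: ansatz ord ≤ ord L₀ ⇒ L.
L = (20 + 16·x) + (29 + 104·x + 80·x^2)·Dx + (3 + 22·x + 48·x^2 + 32·x^3)·Dx^2  (order 2).
h: a_k = 2, -14, 61, -251, 4061/4, -16321/4, …
ICs: h(0) = 2, h′(0) = -14.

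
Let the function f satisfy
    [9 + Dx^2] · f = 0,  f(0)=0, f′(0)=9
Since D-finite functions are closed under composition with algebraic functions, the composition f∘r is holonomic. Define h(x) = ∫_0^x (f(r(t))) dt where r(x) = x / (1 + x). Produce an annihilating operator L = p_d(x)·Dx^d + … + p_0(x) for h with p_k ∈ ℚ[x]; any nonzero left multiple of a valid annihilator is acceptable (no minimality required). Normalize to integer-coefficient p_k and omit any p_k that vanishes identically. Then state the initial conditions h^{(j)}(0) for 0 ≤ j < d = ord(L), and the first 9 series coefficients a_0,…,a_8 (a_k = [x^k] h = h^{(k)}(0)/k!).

L = 9·Dx + (2 + 6·x + 6·x^2 + 2·x^3)·Dx^2 + (1 + 4·x + 6·x^2 + 4·x^3 + x^4)·Dx^3  (order 3).
h: a_k = 0, 0, 9/2, -3, -9/8, 63/10, -879/80, 765/56, -58059/4480, …
ICs: h(0) = 0, h′(0) = 0, h′′(0) = 9.

f: a_k = 0, 9, 0, -27/2, 0, 243/40, 0, -729/560, 0, …
Substitute x→r, Dx→(1/r')Dx; clear ⇒ L₀.
h=∫₀ˣh₀: take L = L₀·Dx.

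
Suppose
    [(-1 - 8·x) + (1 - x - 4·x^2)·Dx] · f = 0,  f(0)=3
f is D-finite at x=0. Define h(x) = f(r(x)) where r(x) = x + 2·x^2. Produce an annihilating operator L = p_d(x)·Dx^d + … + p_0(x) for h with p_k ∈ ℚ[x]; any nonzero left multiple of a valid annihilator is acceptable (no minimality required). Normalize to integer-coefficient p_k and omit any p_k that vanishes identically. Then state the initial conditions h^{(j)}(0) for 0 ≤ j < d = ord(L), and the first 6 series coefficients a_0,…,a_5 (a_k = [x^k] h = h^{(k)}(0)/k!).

f: a_k = 3, 3, 15, 27, 87, 195, …
Substitute x→r, Dx→(1/r')Dx; clear ⇒ L₀.
L = (1 + 12·x + 48·x^2 + 64·x^3) + (-1 + x + 6·x^2 + 16·x^3 + 16·x^4)·Dx  (order 1).
h: a_k = 3, 3, 21, 87, 309, 1215, …
ICs: h(0) = 3.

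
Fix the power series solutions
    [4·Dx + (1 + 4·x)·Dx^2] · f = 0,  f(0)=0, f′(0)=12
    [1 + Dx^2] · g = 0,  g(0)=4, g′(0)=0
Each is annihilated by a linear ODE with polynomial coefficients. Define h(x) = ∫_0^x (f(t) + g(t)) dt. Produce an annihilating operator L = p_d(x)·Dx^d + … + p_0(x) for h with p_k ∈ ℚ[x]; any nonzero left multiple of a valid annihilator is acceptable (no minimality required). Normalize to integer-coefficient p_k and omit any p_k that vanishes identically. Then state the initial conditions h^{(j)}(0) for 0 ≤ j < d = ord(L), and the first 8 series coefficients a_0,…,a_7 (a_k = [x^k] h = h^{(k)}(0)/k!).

L = (388 + 32·x + 64·x^2)·Dx^2 + (33 + 140·x + 48·x^2 + 64·x^3)·Dx^3 + (388 + 32·x + 64·x^2)·Dx^4 + (33 + 140·x + 48·x^2 + 64·x^3)·Dx^5  (order 5).
h: a_k = 0, 4, 6, -26/3, 16, -1151/30, 512/5, -52663/180, …
ICs: h(0) = 0, h′(0) = 4, h′′(0) = 12, h′′′(0) = -52, h′′′′(0) = 384.

f: a_k = 0, 12, -24, 64, -192, 3072/5, -2048, 49152/7, …
g: a_k = 4, 0, -2, 0, 1/6, 0, -1/180, 0, …
Weyl lclm of L_f,L_g ⇒ L₀ (ord ≤ 4).
h=∫h₀ ⇒ L = L₀·Dx.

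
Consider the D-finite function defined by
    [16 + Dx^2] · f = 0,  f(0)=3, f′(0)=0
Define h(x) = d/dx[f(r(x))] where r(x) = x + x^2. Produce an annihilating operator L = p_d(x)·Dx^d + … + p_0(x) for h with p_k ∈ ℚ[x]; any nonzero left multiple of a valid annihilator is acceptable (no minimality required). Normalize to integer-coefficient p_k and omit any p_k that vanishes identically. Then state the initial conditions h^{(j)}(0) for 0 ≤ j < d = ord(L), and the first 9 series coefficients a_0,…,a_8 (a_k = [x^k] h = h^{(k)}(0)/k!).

L = (28 + 128·x + 384·x^2 + 512·x^3 + 256·x^4) + (-6 - 12·x)·Dx + (1 + 4·x + 4·x^2)·Dx^2  (order 2).
h: a_k = 0, -48, -144, 32, 640, 5248/5, 896/5, -184064/105, -95232/35, …
ICs: h(0) = 0, h′(0) = -48.

f: a_k = 3, 0, -24, 0, 32, 0, -256/15, 0, 512/105, …
Change of var in L_f (x↦r) gives L₀.
h₀' ⇒ L via d/dx closure of L₀.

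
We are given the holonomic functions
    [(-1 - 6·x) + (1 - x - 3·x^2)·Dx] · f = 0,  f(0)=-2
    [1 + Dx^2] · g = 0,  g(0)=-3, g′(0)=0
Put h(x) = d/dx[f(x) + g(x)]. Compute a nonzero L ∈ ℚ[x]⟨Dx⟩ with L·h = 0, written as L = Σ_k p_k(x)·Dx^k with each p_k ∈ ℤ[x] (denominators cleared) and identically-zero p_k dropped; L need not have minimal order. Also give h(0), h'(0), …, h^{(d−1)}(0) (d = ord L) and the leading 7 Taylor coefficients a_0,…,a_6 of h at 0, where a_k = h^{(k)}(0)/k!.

f: a_k = -2, -2, -8, -14, -38, -80, -194, …
g: a_k = -3, 0, 3/2, 0, -1/8, 0, 1/240, …
f+g: L₀ = lclm(L_f,L_g), ord ≤ 1+2.
Derive L from L₀ (diff closure).
L = (464 + 2522·x + 8618·x^2 + 6330·x^3 + 9630·x^4 + 486·x^5 + 486·x^6) + (-43 - 249·x + 114·x^2 + 559·x^3 + 1500·x^4 + 1863·x^5 + 189·x^6 + 162·x^7)·Dx + (464 + 2522·x + 8618·x^2 + 6330·x^3 + 9630·x^4 + 486·x^5 + 486·x^6)·Dx^2 + (-43 - 249·x + 114·x^2 + 559·x^3 + 1500·x^4 + 1863·x^5 + 189·x^6 + 162·x^7)·Dx^3  (order 3).
h: a_k = -2, -13, -42, -305/2, -400, -46559/40, -3038, …
ICs: h(0) = -2, h′(0) = -13, h′′(0) = -84.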